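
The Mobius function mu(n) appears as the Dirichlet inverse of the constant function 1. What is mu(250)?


250 has a squared prime factor, so mu(250) = 0.
Factorization reveals a repeated prime.

0


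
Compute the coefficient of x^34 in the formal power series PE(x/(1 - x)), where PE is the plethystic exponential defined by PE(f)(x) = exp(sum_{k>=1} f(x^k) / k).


For f(x) = x/(1 - x) we have
sum_{k>=1} f(x^k) / k = sum_{k>=1} (1/k) * x^k / (1 - x^k) = sum_{k, m >= 1} x^(k m) / k,
which after exponentiating simplifies to
PE(x/(1 - x)) = prod_{k>=1} 1 / (1 - x^k).
This is the generating function for the partition function p(n), so the coefficient of x^34 is p(34).
Computing p(34) by dynamic programming over parts 1, 2, ..., 34: p(34) = 12310.

12310


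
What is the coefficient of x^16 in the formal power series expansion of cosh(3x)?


The Maclaurin series is cosh(t) = sum_{m>=0} t^(2m) / (2m)!, so substituting t = 3x, only even powers of x are nonzero, with coefficient of x^(2m) equal to 3^(2m) / (2m)!.
For x^16 the coefficient is 3^16/16! = 43046721/20922789888000 = 59049/28700672000.

59049/28700672000


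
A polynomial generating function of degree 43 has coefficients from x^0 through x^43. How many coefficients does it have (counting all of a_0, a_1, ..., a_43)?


A polynomial of degree 43 takes the form a_0 + a_1 x + ... + a_43 x^43.
The number of coefficients is 43 + 1 = 44.

44


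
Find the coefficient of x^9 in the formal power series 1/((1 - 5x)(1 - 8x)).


By partial fractions or Cauchy convolution:
The coefficient equals sum_{k=0}^{9} 5^k * 8^(9-k).
= 354658733

354658733


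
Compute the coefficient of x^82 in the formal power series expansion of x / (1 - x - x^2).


Let f(x) = sum_{k>=0} a_k x^k. Multiplying f(x) * (1 - x - x^2) = x and matching coefficients gives a_0 = 0, a_1 = 1, and a_k = a_{k-1} + a_{k-2} for k >= 2. These are the Fibonacci numbers F_k.
Iterating from F_0 = 0, F_1 = 1:
F_0=0, F_1=1, F_2=1, F_3=2, F_4=3, F_5=5, F_6=8, F_7=13, F_8=21, F_9=34, ...
F_82 = 61305790721611591.

61305790721611591


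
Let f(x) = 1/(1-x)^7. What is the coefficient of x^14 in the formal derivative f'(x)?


Differentiate: d/dx [ 1/(1-x)^r ] = r / (1-x)^(r+1).
Here r = 7, so f'(x) = 7 / (1-x)^8.
The expansion of 1/(1-x)^(r+1) has coefficient of x^n equal to C(n+r, r).
So the coefficient of x^14 in f'(x) is
7 * C(21, 7) = 7 * 116280 = 813960

813960


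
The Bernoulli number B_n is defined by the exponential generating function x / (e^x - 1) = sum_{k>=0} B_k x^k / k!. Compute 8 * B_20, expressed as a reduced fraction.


Bernoulli numbers can also be computed recursively via B_0 = 1 and sum_{j=0}^{m} C(m+1, j) B_j = 0 for m >= 1. Odd-index Bernoulli numbers vanish for k >= 3.
Computing B_20 = -174611/330, so 8 * B_20 = 8 * -174611/330 = -698444/165.

-698444/165


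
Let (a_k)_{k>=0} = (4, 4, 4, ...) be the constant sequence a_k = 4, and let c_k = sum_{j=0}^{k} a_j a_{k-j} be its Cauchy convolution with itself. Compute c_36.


Since a_j = 4 for all j >= 0, the convolution sum becomes
c_k = sum_{j=0}^{k} 4 * 4 = 16 * (k + 1).
Equivalently, the generating function of (a_k) is 4/(1 - x) and its square is 16/(1 - x)^2 = sum_{k>=0} 16(k + 1) x^k.
For k = 36: 16 * 37 = 592.

592


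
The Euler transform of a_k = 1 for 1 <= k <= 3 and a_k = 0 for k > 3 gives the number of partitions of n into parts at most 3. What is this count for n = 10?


Partitions of 10 into parts at most 3:
Using generating function (1-x)^(-1)(1-x^2)^(-1)(1-x^3)^(-1),
the coefficient of x^10 = 14

14


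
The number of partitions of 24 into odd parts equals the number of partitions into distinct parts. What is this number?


Computing partitions of 24 into odd parts (1, 3, 5, ...):
Using the generating function prod_{k>=0} 1/(1-x^(2k+1)),
the count is 122

122


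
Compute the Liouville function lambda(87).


The Liouville function is lambda(k) = (-1)^Omega(k), where Omega(k) counts the prime factors of k with multiplicity.
Factoring: 87 = 3 * 29, so Omega(87) = 2.
lambda(87) = (-1)^2 = 1.

1


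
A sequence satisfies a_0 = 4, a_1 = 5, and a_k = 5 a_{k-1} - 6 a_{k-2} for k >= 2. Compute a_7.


The characteristic equation is t^2 - 5 t + 6 = 0, with roots r_1 = 3 and r_2 = 2 (so c_1 = r_1 + r_2, c_2 = -r_1 r_2 as required).
One can use the closed form a_n = A r_1^n + B r_2^n, but direct iteration is more reliable:
a_0 = 4, a_1 = 5, a_2 = 1, a_3 = -25, a_4 = -131, a_5 = -505, a_6 = -1739, a_7 = -5665.
So a_7 = -5665.

-5665


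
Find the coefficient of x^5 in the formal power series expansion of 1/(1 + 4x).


Write 1/(1 + c x) = 1/(1 - (-c) x) and apply the geometric-series identity
1/(1 - y) = sum_{k>=0} y^k to get 1/(1 + c x) = sum_{k>=0} (-c)^k x^k.
So the coefficient of x^k is (-c)^k = (-1)^k * c^k.
Here c = 4 and k = 5:
(-4)^5 = -1 * 1024 = -1024

-1024


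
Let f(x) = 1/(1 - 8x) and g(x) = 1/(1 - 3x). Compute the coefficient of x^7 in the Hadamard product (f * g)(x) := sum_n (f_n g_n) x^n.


f has coefficients f_k = 8^k and g has coefficients g_k = 3^k, so the Hadamard product has coefficient (f*g)_k = 8^k * 3^k = 24^k.
For k = 7: 24^7 = 4586471424.

4586471424


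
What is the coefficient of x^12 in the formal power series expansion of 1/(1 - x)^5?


The expansion 1/(1 - x)^r = sum_{k>=0} C(k + r - 1, r - 1) x^k follows from the multiset / negative-binomial theorem (or from repeated differentiation of the geometric series).
For r = 5 and k = 12:
C(16, 4) = 20922789888000 / (24 * 479001600) = 1820.

1820


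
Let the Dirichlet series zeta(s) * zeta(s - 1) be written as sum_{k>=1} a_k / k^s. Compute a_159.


Convolution gives a_k = sum_{d | k} d * 1 = sum_{d | k} d = sigma(k), the sum of positive divisors of k.
For k = 159, the divisors are 1, 3, 53, 159, so
sigma(159) = 1 + 3 + 53 + 159 = 216.

216


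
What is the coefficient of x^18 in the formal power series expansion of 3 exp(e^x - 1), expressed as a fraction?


exp(e^x - 1) is the exponential generating function for the Bell numbers Bell_k: exp(e^x - 1) = sum_{k>=0} Bell_k x^k / k!.
So the coefficient of x^18 in 3 exp(e^x - 1) is 3 Bell_18 / 18!.
Computing: Bell_18 = 682076806159 and 18! = 6402373705728000, giving
3 * 682076806159/6402373705728000 = 97439543737/304874938368000.

97439543737/304874938368000


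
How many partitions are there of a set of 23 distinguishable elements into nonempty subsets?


Bell_23 can be computed from the Bell triangle or from Dobinski's identity Bell_n = (1/e) * sum_{k>=0} k^n / k!.
Computing Bell_23 = 44152005855084346.

44152005855084346


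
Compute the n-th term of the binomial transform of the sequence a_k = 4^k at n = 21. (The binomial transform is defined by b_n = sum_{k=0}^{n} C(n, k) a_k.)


With a_k = 4^k, b_n = sum_{k=0}^{n} C(n, k) 4^k = (1 + 4)^n by the binomial theorem.
For n = 21: (1 + 4)^21 = 5^21 = 476837158203125.

476837158203125


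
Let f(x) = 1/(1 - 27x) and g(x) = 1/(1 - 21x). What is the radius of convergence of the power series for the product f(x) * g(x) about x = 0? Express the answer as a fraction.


The radius of 1/(1 - 27x) is 1/27 (nearest singularity at x = 1/27), and the radius of 1/(1 - 21x) is 1/21.
The product f(x)*g(x) = 1/((1 - 27x)(1 - 21x)) has singularities at both 1/27 and 1/21, so its radius of convergence is the distance to the nearest one:
min(1/27, 1/21) = 1/27.

1/27


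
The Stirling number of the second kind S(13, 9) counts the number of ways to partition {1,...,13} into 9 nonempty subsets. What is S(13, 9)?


Using the explicit formula S(n,k) = (1/k!) sum_{j=0}^{k} (-1)^(k-j) C(k,j) j^n:
S(13, 9) = 359502
Equivalently, S(n,k) is n! times the coefficient of x^n in the EGF (e^x - 1)^k / k!.

359502


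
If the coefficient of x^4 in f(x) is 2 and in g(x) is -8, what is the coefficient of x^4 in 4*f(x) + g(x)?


Scalar multiplication scales coefficients: 4 * 2 = 8.
Then add the g coefficient: 8 + -8
= 0

0


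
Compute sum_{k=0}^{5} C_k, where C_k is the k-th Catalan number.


C_0 through C_5: 1, 1, 2, 5, 14, 42
Sum = 1 + 1 + 2 + 5 + 14 + 42
= 65

65


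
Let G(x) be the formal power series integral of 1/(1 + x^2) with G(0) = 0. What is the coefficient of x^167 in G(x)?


1/(1 + x^2) = sum_{j>=0} (-1)^j x^(2j). Integrating termwise with G(0) = 0:
G(x) = sum_{j>=0} (-1)^j x^(2j+1) / (2j+1) = arctan(x).
Only odd powers are nonzero. For x^167 write 167 = 2*83 + 1, giving
(-1)^83 / 167 = -1/167 = -1/167.

-1/167


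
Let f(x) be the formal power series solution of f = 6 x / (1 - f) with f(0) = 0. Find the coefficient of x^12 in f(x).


Apply Lagrange inversion: f = 6 x * phi(f) with phi(t) = 1/(1 - t), so
[x^n] f = 6^n * (1/n) [t^(n-1)] phi(t)^n = 6^n * (1/n) [t^(n-1)] (1 - t)^(-n) = 6^n * (1/n) C(2n - 2, n - 1) = 6^n * C_{n-1}.
For n = 12: C_11 = C(22, 11) / 12 = 705432/12 = 58786.
With the 6^12 = 2176782336 factor, the coefficient is 2176782336 * 58786 = 127964326404096.

127964326404096


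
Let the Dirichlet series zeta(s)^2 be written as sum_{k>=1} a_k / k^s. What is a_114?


The Dirichlet convolution of the constant function 1 with itself gives (1 * 1)(k) = sum_{d | k} 1 = d(k), the number of positive divisors of k.
Since zeta(s) = sum_{k>=1} 1/k^s, we have zeta(s)^2 = sum_{k>=1} d(k)/k^s, so a_k = d(k).
For k = 114: the divisors are 1, 2, 3, 6, 19, 38, 57, 114.
Count = 8.

8


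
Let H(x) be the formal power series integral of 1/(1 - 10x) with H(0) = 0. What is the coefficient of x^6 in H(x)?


1/(1 - 10x) = sum_{k>=0} 10^k x^k. Integrating termwise with H(0) = 0:
H(x) = sum_{k>=0} 10^k x^(k+1) / (k+1) = sum_{m>=1} 10^(m-1) x^m / m.
For m = 6: 10^5/6 = 100000/6 = 50000/3.

50000/3


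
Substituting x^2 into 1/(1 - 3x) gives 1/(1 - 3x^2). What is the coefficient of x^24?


The coefficient of x^(2m) in 1/(1 - 3x^2) is 3^m.
With n = 24 = 2*12, the coefficient is 3^12 = 531441.

531441


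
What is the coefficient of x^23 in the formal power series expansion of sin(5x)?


The Maclaurin series is sin(t) = sum_{k>=0} (-1)^k t^(2k+1) / (2k+1)!, so substituting t = 5x, only odd powers of x are nonzero, with coefficient of x^(2k+1) equal to (-1)^k 5^(2k+1) / (2k+1)!.
Write 23 = 2*11 + 1, giving the coefficient (-1)^11 * 5^23 / 23! = -11920928955078125/25852016738884976640000 = -19073486328125/41363226782215962624.

-19073486328125/41363226782215962624


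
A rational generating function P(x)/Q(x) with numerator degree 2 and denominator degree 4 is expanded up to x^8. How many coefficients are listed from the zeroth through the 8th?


Expanding up to x^8 gives the coefficients for x^0, x^1, ..., x^8.
That is 8 + 1 = 9 coefficients in total.

9


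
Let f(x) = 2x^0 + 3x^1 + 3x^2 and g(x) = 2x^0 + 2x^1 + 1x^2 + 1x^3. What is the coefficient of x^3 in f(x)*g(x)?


Cauchy product at x^3:
2*1 + 3*1 + 3*2
= 11

11


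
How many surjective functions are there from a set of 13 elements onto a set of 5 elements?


By inclusion-exclusion on which target elements are missed, the number of surjections from an n-set onto a k-set is
surj(n, k) = sum_{j=0}^{k} (-1)^j C(k, j) (k - j)^n.
Equivalently surj(n, k) = k! * S(n, k), where S(n, k) is the Stirling number of the second kind.
For n = 13, k = 5:
S(13, 5) = 7508501, so
surj = 5! * 7508501 = 120 * 7508501 = 901020120.

901020120


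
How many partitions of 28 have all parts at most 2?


Using the generating function (1-x)^(-1)(1-x^2)^(-1),
the coefficient of x^28 counts these restricted partitions.
Result = 15

15


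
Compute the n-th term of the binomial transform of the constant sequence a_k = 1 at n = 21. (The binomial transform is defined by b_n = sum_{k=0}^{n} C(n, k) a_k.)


With a_k = 1 for all k, b_n = sum_{k=0}^{n} C(n, k) = 2^n by the binomial theorem.
For n = 21: 2^21 = 2097152.

2097152


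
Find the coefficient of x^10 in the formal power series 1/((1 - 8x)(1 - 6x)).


By partial fractions or Cauchy convolution:
The coefficient equals sum_{k=0}^{10} 8^k * 6^(10-k).
= 4113568768

4113568768


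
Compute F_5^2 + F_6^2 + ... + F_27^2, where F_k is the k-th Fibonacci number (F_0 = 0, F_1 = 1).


There is a standard identity sum_{k=0}^{N} F_k^2 = F_N * F_{N+1} (proved inductively from the telescoping relation F_k^2 = F_k F_{k+1} - F_{k-1} F_k). Then
sum_{k=5}^{27} F_k^2 = F_27 F_28 - F_4 F_5.
Computing: F_27 = 196418, F_28 = 317811, F_4 = 3, F_5 = 5.
Sum = 196418 * 317811 - 3 * 5 = 62423800983.

62423800983


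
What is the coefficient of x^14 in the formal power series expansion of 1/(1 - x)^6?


The expansion 1/(1 - x)^r = sum_{k>=0} C(k + r - 1, r - 1) x^k follows from the multiset / negative-binomial theorem (or from repeated differentiation of the geometric series).
For r = 6 and k = 14:
C(19, 5) = 121645100408832000 / (120 * 87178291200) = 11628.

11628


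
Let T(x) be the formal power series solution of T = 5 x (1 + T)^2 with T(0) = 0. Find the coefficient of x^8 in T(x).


Apply the Lagrange inversion formula: if T = 5 x * phi(T) with phi(t) = (1 + t)^2, then [x^n] T = 5^n * (1/n) [t^(n-1)] phi(t)^n = 5^n * (1/n) [t^(n-1)] (1 + t)^(2n) = 5^n * (1/n) C(2n, n-1).
Using the identity C(2n, n-1) = C(2n, n) * n / (n+1), the unscaled factor equals C(2n, n) / (n+1) = C_n, the n-th Catalan number.
For n = 8: C_8 = C(16, 8) / 9 = 12870/9 = 1430.
With the 5^8 = 390625 factor, the coefficient is 390625 * 1430 = 558593750.

558593750


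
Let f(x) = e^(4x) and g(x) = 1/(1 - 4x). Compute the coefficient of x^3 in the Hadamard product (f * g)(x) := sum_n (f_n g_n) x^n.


Expanding: f_k = 4^k/k! (from e^(4x)) and g_k = 4^k (from 1/(1 - 4x)). So the Hadamard coefficient (f * g)_k = 4^k 4^k / k! = (16)^k / k!.
For k = 3: 16^3/3! = 4096/6 = 2048/3.

2048/3


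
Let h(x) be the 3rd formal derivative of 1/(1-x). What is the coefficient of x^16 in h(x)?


Differentiating 3 times: d^3/dx^3 [1/(1-x)] = 3!/(1-x)^4.
The expansion 1/(1-x)^4 = sum_{k>=0} C(k+3, 3) x^k, so the coefficient of x^n in 3!/(1-x)^4 is 3! * C(n+3, 3).
For n = 16: 6 * C(19, 3) = 6 * 969 = 5814

5814


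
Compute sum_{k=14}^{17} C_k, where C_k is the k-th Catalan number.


C_14 through C_17: 2674440, 9694845, 35357670, 129644790
Sum = 2674440 + 9694845 + 35357670 + 129644790
= 177371745

177371745


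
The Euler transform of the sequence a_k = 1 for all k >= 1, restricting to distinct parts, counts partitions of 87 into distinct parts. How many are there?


Partitions of 87 into distinct parts can be computed via generating function.
Product (1+x)(1+x^2)(1+x^3)...
The coefficient of x^87 = 145578

145578


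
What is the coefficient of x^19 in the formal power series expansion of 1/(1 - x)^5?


The negative binomial / multiset identity is
1/(1 - x)^r = sum_{k>=0} C(k + r - 1, r - 1) x^k.
Here r = 5 and k = 19, so the coefficient is
C(19 + 4, 4) = C(23, 4)
= 8855

8855


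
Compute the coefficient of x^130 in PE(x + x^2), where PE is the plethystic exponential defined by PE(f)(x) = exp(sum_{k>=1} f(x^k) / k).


With f(x) = x + x^2, the exponent is sum_{k>=1} (x^k + x^(2k)) / k = -ln(1 - x) - ln(1 - x^2). Exponentiating:
PE(x + x^2) = 1 / ((1 - x)(1 - x^2)).
This is the generating function for partitions of n into parts of size 1 or 2. The number of 2's can be any j in 0..65, and the rest are 1's, so
[x^130] = floor(130/2) + 1 = 66.

66


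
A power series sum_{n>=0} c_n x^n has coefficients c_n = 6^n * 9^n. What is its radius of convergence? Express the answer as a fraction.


By the root test (Cauchy-Hadamard), the radius is R = 1 / limsup_n |c_n|^(1/n).
Here |c_n|^(1/n) = (6^n * 9^n)^(1/n) = 6 * 9 = 54 for all n.
So R = 1/54 = 1/54.

1/54


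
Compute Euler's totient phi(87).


phi(n) counts integers in [1, n] coprime to n. Using the multiplicative formula phi(n) = n * prod_{p | n} (1 - 1/p):
87 = 3 * 29, so
phi(87) = 87 * (1 - 1/3) * (1 - 1/29) = 56.

56


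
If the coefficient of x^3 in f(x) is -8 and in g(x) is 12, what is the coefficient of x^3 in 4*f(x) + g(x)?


Scalar multiplication scales coefficients: 4 * -8 = -32.
Then add the g coefficient: -32 + 12
= -20

-20


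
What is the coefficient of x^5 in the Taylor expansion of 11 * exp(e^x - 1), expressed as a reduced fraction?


exp(e^x - 1) = sum_{k>=0} Bell_k x^k / k!, where Bell_k is the k-th Bell number.
So the coefficient of x^5 is 11 * Bell_5 / 5!.
Computing: Bell_5 = 52 and 5! = 120, giving
11 * 52/120 = 143/30.

143/30


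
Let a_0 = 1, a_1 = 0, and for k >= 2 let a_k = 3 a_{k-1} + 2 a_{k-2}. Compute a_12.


Iterating the recurrence forward:
a_0 = 1
a_1 = 0
a_2 = 3*0 + 2*1 = 2
a_3 = 3*2 + 2*0 = 6
a_4 = 3*6 + 2*2 = 22
a_5 = 3*22 + 2*6 = 78
a_6 = 3*78 + 2*22 = 278
a_7 = 3*278 + 2*78 = 990
a_8 = 3*990 + 2*278 = 3526
a_9 = 3*3526 + 2*990 = 12558
a_10 = 3*12558 + 2*3526 = 44726
a_11 = 3*44726 + 2*12558 = 159294
a_12 = 3*159294 + 2*44726 = 567334
So a_12 = 567334.

567334


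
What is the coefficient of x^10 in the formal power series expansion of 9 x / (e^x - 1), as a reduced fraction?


The exponential generating function for Bernoulli numbers is
x / (e^x - 1) = sum_{k>=0} B_k x^k / k!.
So the coefficient of x^10 in 9 x / (e^x - 1) is 9 B_10 / 10!.
Computing: B_10 = 5/66, 10! = 3628800, giving
9 * 5/66 / 3628800 = 1/5322240.

1/5322240


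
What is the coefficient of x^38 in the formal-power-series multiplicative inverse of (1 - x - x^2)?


Let the inverse be f(x) = sum_{k>=0} a_k x^k. From f(x) * (1 - x - x^2) = 1 and matching coefficients:
 x^0: a_0 = 1.
 x^1: a_1 - a_0 = 0, so a_1 = 1.
 x^k (k >= 2): a_k - a_{k-1} - a_{k-2} = 0, i.e. a_k = a_{k-1} + a_{k-2}.
This is the Fibonacci-type recurrence shifted so that a_0 = a_1 = 1.
Iterating: a_0=1, a_1=1, a_2=2, a_3=3, a_4=5, a_5=8, a_6=13, a_7=21, a_8=34, a_9=55, ...
a_38 = 63245986.

63245986


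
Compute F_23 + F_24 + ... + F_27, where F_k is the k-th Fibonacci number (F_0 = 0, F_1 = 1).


Use the identity sum_{k=0}^{N} F_k = F_{N+2} - 1 (which follows from F_{k+2} - F_{k+1} = F_k). Then
sum_{k=23}^{27} F_k = (F_{29} - 1) - (F_{24} - 1) = F_{29} - F_{24}.
Computing: F_{29} = 514229, F_{24} = 46368, so
Sum = 514229 - 46368 = 467861.

467861


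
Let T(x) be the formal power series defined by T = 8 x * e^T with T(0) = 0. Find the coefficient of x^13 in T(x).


Apply the Lagrange inversion formula: if T = 8 x * phi(T) with phi(t) = e^t, then
[x^n] T = 8^n * (1/n) [t^(n-1)] phi(t)^n = 8^n * (1/n) [t^(n-1)] e^(n t) = 8^n * (1/n) * n^(n-1) / (n-1)! = 8^n * n^(n-1) / n!.
When c = 1 this is the Cayley count of rooted labeled trees on n vertices, divided by n!.
For n = 13: 8^13 * 13^12 / 13! = 549755813888 * 23298085122481/6227020800 = 962158785196923551744/467775.

962158785196923551744/467775


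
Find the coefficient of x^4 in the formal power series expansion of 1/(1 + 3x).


Write 1/(1 + c x) = 1/(1 - (-c) x) and apply the geometric-series identity
1/(1 - y) = sum_{k>=0} y^k to get 1/(1 + c x) = sum_{k>=0} (-c)^k x^k.
So the coefficient of x^k is (-c)^k = (-1)^k * c^k.
Here c = 3 and k = 4:
(-3)^4 = 1 * 81 = 81

81


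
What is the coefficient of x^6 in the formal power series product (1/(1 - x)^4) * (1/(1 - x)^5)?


Combine the factors: (1/(1 - x)^4) * (1/(1 - x)^5) = 1/(1 - x)^9.
Then use 1/(1 - x)^r = sum_{k>=0} C(k + r - 1, r - 1) x^k with r = 9 and k = 6:
C(14, 8) = 3003.

3003


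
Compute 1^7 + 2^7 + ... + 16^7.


This power sum has a closed form given by Faulhaber's formula
sum_{k=1}^{m} k^p = (1 / (p + 1)) * sum_{j=0}^{p} C(p + 1, j) B_j m^(p + 1 - j),
but for small m direct computation is fastest:
1 + 128 + 2187 + 16384 + 78125 + 279936 + 823543 + 2097152 + 4782969 + 10000000 + 19487171 + 35831808 + 62748517 + 105413504 + 170859375 + 268435456 = 680856256.

680856256


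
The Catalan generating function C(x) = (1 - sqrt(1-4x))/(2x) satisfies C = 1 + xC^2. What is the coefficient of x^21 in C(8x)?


Substituting x -> 8x scales the n-th coefficient by 8^n, so [x^21] C(8x) = 8^21 * C_21.
C_21 = C(2*21, 21)/(22) = 538257874440/22 = 24466267020.
So 8^21 * 24466267020 = 9223372036854775808 * 24466267020 = 225661483078490225880764252160.

225661483078490225880764252160


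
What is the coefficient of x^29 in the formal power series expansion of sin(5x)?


The Maclaurin series is sin(t) = sum_{k>=0} (-1)^k t^(2k+1) / (2k+1)!, so substituting t = 5x, only odd powers of x are nonzero, with coefficient of x^(2k+1) equal to (-1)^k 5^(2k+1) / (2k+1)!.
Write 29 = 2*14 + 1, giving the coefficient (-1)^14 * 5^29 / 29! = 186264514923095703125/8841761993739701954543616000000 = 11920928955078125/565872767599340925090791424.

11920928955078125/565872767599340925090791424


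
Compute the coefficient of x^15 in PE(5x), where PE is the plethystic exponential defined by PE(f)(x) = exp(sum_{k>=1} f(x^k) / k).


With f(x) = 5x, the exponent is sum_{k>=1} 5 x^k / k = 5 * (-ln(1 - x)). Exponentiating:
PE(5x) = exp(-5 ln(1 - x)) = 1/(1 - x)^5.
By the negative binomial expansion, [x^n] 1/(1 - x)^5 = C(n + 4, 4).
For n = 15: C(19, 4) = 3876.

3876


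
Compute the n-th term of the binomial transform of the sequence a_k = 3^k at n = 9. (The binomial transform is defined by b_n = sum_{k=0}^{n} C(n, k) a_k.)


With a_k = 3^k, b_n = sum_{k=0}^{n} C(n, k) 3^k = (1 + 3)^n by the binomial theorem.
For n = 9: (1 + 3)^9 = 4^9 = 262144.

262144


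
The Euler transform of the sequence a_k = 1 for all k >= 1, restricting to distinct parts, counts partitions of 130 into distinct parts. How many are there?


Partitions of 130 into distinct parts can be computed via generating function.
Product (1+x)(1+x^2)(1+x^3)...
The coefficient of x^130 = 4654670

4654670


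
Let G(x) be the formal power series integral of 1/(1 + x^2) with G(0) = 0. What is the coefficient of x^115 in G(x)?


1/(1 + x^2) = sum_{j>=0} (-1)^j x^(2j). Integrating termwise with G(0) = 0:
G(x) = sum_{j>=0} (-1)^j x^(2j+1) / (2j+1) = arctan(x).
Only odd powers are nonzero. For x^115 write 115 = 2*57 + 1, giving
(-1)^57 / 115 = -1/115 = -1/115.

-1/115


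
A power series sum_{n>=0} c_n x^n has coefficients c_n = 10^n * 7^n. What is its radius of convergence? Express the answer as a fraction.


By the root test (Cauchy-Hadamard), the radius is R = 1 / limsup_n |c_n|^(1/n).
Here |c_n|^(1/n) = (10^n * 7^n)^(1/n) = 10 * 7 = 70 for all n.
So R = 1/70 = 1/70.

1/70


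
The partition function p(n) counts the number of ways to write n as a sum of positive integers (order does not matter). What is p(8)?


Using the generating function prod_{k>=1} 1/(1-x^k), we compute p(8).
By dynamic programming over parts 1 through 8:
p(8) = 22

22


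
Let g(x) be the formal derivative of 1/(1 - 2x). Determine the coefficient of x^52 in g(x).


Differentiate termwise: d/dx sum_{k>=0} 2^k x^k = sum_{k>=1} k 2^k x^(k-1) = sum_{j>=0} (j+1) 2^(j+1) x^j.
Equivalently, d/dx [1/(1 - 2x)] = 2/(1 - 2x)^2.
For j = 52: 53 * 2^53 = 53 * 9007199254740992 = 477381560501272576.

477381560501272576


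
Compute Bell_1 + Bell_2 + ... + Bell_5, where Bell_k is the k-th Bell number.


Recall Bell_k counts set partitions of a k-set (with Bell_0 = 1 by convention).
Bell_1 through Bell_5: 1, 2, 5, 15, 52
Sum = 1 + 2 + 5 + 15 + 52 = 75.

75


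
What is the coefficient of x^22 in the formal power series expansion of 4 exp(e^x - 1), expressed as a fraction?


exp(e^x - 1) is the exponential generating function for the Bell numbers Bell_k: exp(e^x - 1) = sum_{k>=0} Bell_k x^k / k!.
So the coefficient of x^22 in 4 exp(e^x - 1) is 4 Bell_22 / 22!.
Computing: Bell_22 = 4506715738447323 and 22! = 1124000727777607680000, giving
4 * 4506715738447323/1124000727777607680000 = 88366975263673/5509807489105920000.

88366975263673/5509807489105920000


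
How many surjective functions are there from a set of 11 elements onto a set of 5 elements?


By inclusion-exclusion on which target elements are missed, the number of surjections from an n-set onto a k-set is
surj(n, k) = sum_{j=0}^{k} (-1)^j C(k, j) (k - j)^n.
Equivalently surj(n, k) = k! * S(n, k), where S(n, k) is the Stirling number of the second kind.
For n = 11, k = 5:
S(11, 5) = 246730, so
surj = 5! * 246730 = 120 * 246730 = 29607600.

29607600


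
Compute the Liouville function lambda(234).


The Liouville function is lambda(k) = (-1)^Omega(k), where Omega(k) counts the prime factors of k with multiplicity.
Factoring: 234 = 2 * 3 * 3 * 13, so Omega(234) = 4.
lambda(234) = (-1)^4 = 1.

1


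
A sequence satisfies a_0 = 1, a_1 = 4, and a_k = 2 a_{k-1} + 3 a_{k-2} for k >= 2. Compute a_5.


The characteristic equation is t^2 - 2 t - 3 = 0, with roots r_1 = 3 and r_2 = -1 (so c_1 = r_1 + r_2, c_2 = -r_1 r_2 as required).
One can use the closed form a_n = A r_1^n + B r_2^n, but direct iteration is more reliable:
a_0 = 1, a_1 = 4, a_2 = 11, a_3 = 34, a_4 = 101, a_5 = 304.
So a_5 = 304.

304


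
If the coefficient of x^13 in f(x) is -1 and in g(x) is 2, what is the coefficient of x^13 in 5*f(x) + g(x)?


Scalar multiplication scales coefficients: 5 * -1 = -5.
Then add the g coefficient: -5 + 2
= -3

-3


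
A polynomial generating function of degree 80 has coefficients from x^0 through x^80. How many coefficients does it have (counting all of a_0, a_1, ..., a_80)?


A polynomial of degree 80 takes the form a_0 + a_1 x + ... + a_80 x^80.
The number of coefficients is 80 + 1 = 81.

81


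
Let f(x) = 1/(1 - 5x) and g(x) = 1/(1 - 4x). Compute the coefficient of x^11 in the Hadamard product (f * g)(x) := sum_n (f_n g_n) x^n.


f has coefficients f_k = 5^k and g has coefficients g_k = 4^k, so the Hadamard product has coefficient (f*g)_k = 5^k * 4^k = 20^k.
For k = 11: 20^11 = 204800000000000.

204800000000000


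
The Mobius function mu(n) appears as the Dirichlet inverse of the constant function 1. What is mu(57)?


57 = 3 * 19 (all distinct primes).
mu(57) = (-1)^2 = 1

1


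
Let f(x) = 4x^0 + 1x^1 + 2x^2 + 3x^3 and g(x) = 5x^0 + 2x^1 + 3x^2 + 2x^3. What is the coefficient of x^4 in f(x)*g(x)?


Cauchy product at x^4:
1*2 + 2*3 + 3*2
= 14

14


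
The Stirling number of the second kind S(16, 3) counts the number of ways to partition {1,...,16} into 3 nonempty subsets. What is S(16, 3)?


Using the explicit formula S(n,k) = (1/k!) sum_{j=0}^{k} (-1)^(k-j) C(k,j) j^n:
S(16, 3) = 7141686
Equivalently, S(n,k) is n! times the coefficient of x^n in the EGF (e^x - 1)^k / k!.

7141686


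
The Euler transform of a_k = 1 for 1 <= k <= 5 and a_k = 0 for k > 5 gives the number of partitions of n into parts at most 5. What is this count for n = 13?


Partitions of 13 into parts at most 5:
Using generating function (1-x)^(-1)(1-x^2)^(-1)...(1-x^5)^(-1),
the coefficient of x^13 = 57

57


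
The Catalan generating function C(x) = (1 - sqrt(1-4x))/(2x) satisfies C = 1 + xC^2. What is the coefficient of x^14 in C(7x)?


Substituting x -> 7x scales the n-th coefficient by 7^n, so [x^14] C(7x) = 7^14 * C_14.
C_14 = C(2*14, 14)/(15) = 40116600/15 = 2674440.
So 7^14 * 2674440 = 678223072849 * 2674440 = 1813866914950279560.

1813866914950279560


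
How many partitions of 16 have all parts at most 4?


Using the generating function (1-x)^(-1)(1-x^2)^(-1)...(1-x^4)^(-1),
the coefficient of x^16 counts these restricted partitions.
Result = 64

64


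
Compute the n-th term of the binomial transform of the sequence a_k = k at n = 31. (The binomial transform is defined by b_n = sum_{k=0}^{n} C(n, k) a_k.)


With a_k = k, b_n = sum_{k=0}^{n} C(n, k) k. Using k * C(n, k) = n * C(n-1, k-1) gives b_n = n * sum_{k>=1} C(n-1, k-1) = n * 2^(n-1).
For n = 31: 31 * 2^30 = 31 * 1073741824 = 33285996544.

33285996544


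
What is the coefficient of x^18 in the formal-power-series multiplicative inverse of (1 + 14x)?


The inverse is 1/(1 + 14x). Apply the geometric identity 1/(1 - y) = sum_{k>=0} y^k with y = -14x:
1/(1 + 14x) = sum_{k>=0} (-14)^k x^k.
So the coefficient of x^18 is (-14)^18 = 426878854210636742656.

426878854210636742656


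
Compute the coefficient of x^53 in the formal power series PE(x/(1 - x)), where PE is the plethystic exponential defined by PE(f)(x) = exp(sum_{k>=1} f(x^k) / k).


For f(x) = x/(1 - x) we have
sum_{k>=1} f(x^k) / k = sum_{k>=1} (1/k) * x^k / (1 - x^k) = sum_{k, m >= 1} x^(k m) / k,
which after exponentiating simplifies to
PE(x/(1 - x)) = prod_{k>=1} 1 / (1 - x^k).
This is the generating function for the partition function p(n), so the coefficient of x^53 is p(53).
Computing p(53) by dynamic programming over parts 1, 2, ..., 53: p(53) = 329931.

329931


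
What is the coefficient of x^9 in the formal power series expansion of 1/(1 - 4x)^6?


The general identity 1/(1 - c x)^r = sum_{k>=0} c^k C(k + r - 1, r - 1) x^k follows by substituting y = c x into 1/(1 - y)^r = sum_{k>=0} C(k + r - 1, r - 1) y^k.
For c = 4, r = 6, k = 9:
4^9 * C(14, 5) = 262144 * 2002 = 524812288.

524812288


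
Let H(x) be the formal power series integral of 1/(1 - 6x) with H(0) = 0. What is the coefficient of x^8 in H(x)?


1/(1 - 6x) = sum_{k>=0} 6^k x^k. Integrating termwise with H(0) = 0:
H(x) = sum_{k>=0} 6^k x^(k+1) / (k+1) = sum_{m>=1} 6^(m-1) x^m / m.
For m = 8: 6^7/8 = 279936/8 = 34992.

34992


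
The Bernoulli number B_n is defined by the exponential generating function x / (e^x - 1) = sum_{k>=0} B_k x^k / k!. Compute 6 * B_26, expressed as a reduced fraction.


Bernoulli numbers can also be computed recursively via B_0 = 1 and sum_{j=0}^{m} C(m+1, j) B_j = 0 for m >= 1. Odd-index Bernoulli numbers vanish for k >= 3.
Computing B_26 = 8553103/6, so 6 * B_26 = 6 * 8553103/6 = 8553103.

8553103


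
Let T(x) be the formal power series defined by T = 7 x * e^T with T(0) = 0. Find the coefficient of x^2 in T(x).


Apply the Lagrange inversion formula: if T = 7 x * phi(T) with phi(t) = e^t, then
[x^n] T = 7^n * (1/n) [t^(n-1)] phi(t)^n = 7^n * (1/n) [t^(n-1)] e^(n t) = 7^n * (1/n) * n^(n-1) / (n-1)! = 7^n * n^(n-1) / n!.
When c = 1 this is the Cayley count of rooted labeled trees on n vertices, divided by n!.
For n = 2: 7^2 * 2^1 / 2! = 49 * 2/2 = 49.

49


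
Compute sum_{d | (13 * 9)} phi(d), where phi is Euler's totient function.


First, 13 * 9 = 117. One classical identity is sum_{d | n} phi(d) = n (each k in [1, n] has a unique gcd with n, and among the k's with gcd(k, n) = n/d there are phi(d) of them). So the sum equals 117. We also verify directly:
Divisors of 117: 1, 3, 9, 13, 39, 117.
phi values: 1, 2, 6, 12, 24, 72.
Sum = 117.

117


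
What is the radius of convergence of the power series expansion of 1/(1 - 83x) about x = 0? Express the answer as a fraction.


Expanding 1/(1 - 83x) = sum_{k>=0} 83^k x^k, the series converges when |83x| < 1, i.e., |x| < 1/83.
So the radius of convergence is 1/83 = 1/83.

1/83


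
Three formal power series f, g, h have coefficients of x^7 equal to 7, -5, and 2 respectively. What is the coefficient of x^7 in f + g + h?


Series addition is componentwise:
7 + -5 + 2
= 4

4


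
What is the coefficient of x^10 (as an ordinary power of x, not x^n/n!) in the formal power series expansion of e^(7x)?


The exponential series is e^y = sum_{k>=0} y^k / k!. Substituting y = 7x gives
e^(7x) = sum_{k>=0} 7^k x^k / k!.
So the coefficient of x^n is a^n/n! with a = 7, n = 10:
7^10 / 10! = 282475249/3628800 = 40353607/518400

40353607/518400


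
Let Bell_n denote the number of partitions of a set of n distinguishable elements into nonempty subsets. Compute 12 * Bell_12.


Bell_12 can be computed from the Bell triangle or from Dobinski's identity Bell_n = (1/e) * sum_{k>=0} k^n / k!.
Computing Bell_12 = 4213597.
Then 12 * 4213597 = 50563164.

50563164


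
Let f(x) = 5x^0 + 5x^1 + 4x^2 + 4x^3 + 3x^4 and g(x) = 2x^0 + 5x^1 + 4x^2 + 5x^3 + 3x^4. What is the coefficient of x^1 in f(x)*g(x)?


Cauchy product at x^1:
5*5 + 5*2
= 35

35


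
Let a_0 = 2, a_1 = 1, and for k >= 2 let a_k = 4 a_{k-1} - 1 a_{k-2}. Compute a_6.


Iterating the recurrence forward:
a_0 = 2
a_1 = 1
a_2 = 4*1 - 1*2 = 2
a_3 = 4*2 - 1*1 = 7
a_4 = 4*7 - 1*2 = 26
a_5 = 4*26 - 1*7 = 97
a_6 = 4*97 - 1*26 = 362
So a_6 = 362.

362


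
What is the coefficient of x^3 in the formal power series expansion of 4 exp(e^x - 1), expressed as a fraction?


exp(e^x - 1) is the exponential generating function for the Bell numbers Bell_k: exp(e^x - 1) = sum_{k>=0} Bell_k x^k / k!.
So the coefficient of x^3 in 4 exp(e^x - 1) is 4 Bell_3 / 3!.
Computing: Bell_3 = 5 and 3! = 6, giving
4 * 5/6 = 10/3.

10/3


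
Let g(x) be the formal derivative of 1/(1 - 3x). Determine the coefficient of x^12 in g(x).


Differentiate termwise: d/dx sum_{k>=0} 3^k x^k = sum_{k>=1} k 3^k x^(k-1) = sum_{j>=0} (j+1) 3^(j+1) x^j.
Equivalently, d/dx [1/(1 - 3x)] = 3/(1 - 3x)^2.
For j = 12: 13 * 3^13 = 13 * 1594323 = 20726199.

20726199


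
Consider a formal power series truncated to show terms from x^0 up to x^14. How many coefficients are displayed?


From x^0 to x^14 inclusive, the count is 14 - 0 + 1 = 15.

15


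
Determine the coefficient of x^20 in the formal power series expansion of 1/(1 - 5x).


The geometric series identity gives 1/(1 - c x) = sum_{k>=0} c^k x^k, so the coefficient of x^k is c^k.
Here c = 5 and k = 20.
Computing: 5^20 = 95367431640625

95367431640625


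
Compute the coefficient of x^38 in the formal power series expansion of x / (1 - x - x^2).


Let f(x) = sum_{k>=0} a_k x^k. Multiplying f(x) * (1 - x - x^2) = x and matching coefficients gives a_0 = 0, a_1 = 1, and a_k = a_{k-1} + a_{k-2} for k >= 2. These are the Fibonacci numbers F_k.
Iterating from F_0 = 0, F_1 = 1:
F_0=0, F_1=1, F_2=1, F_3=2, F_4=3, F_5=5, F_6=8, F_7=13, F_8=21, F_9=34, ...
F_38 = 39088169.

39088169


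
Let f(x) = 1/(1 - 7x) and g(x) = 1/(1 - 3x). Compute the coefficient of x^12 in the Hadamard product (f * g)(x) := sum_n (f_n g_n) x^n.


f has coefficients f_k = 7^k and g has coefficients g_k = 3^k, so the Hadamard product has coefficient (f*g)_k = 7^k * 3^k = 21^k.
For k = 12: 21^12 = 7355827511386641.

7355827511386641


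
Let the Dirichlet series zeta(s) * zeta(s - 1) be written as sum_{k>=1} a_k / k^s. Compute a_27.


Convolution gives a_k = sum_{d | k} d * 1 = sum_{d | k} d = sigma(k), the sum of positive divisors of k.
For k = 27, the divisors are 1, 3, 9, 27, so
sigma(27) = 1 + 3 + 9 + 27 = 40.

40


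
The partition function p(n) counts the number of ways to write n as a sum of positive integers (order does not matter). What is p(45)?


Using the generating function prod_{k>=1} 1/(1-x^k), we compute p(45).
By dynamic programming over parts 1 through 45:
p(45) = 89134

89134


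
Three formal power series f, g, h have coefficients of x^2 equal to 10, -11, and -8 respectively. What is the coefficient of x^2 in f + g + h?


Series addition is componentwise:
10 + -11 + -8
= -9

-9


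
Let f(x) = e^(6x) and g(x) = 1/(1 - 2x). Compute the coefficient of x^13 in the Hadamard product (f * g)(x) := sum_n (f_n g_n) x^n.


Expanding: f_k = 6^k/k! (from e^(6x)) and g_k = 2^k (from 1/(1 - 2x)). So the Hadamard coefficient (f * g)_k = 6^k 2^k / k! = (12)^k / k!.
For k = 13: 12^13/13! = 106993205379072/6227020800 = 429981696/25025.

429981696/25025


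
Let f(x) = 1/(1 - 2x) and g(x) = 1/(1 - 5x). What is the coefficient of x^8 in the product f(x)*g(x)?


The coefficient of x^n in f*g is the Cauchy product: sum_{k=0}^{n} a^k * b^(n-k).
With a=2, b=5, n=8:
sum_{k=0}^{8} 2^k * 5^(8-k)
= 650871

650871


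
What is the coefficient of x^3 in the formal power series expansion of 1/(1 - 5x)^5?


The general identity 1/(1 - c x)^r = sum_{k>=0} c^k C(k + r - 1, r - 1) x^k follows by substituting y = c x into 1/(1 - y)^r = sum_{k>=0} C(k + r - 1, r - 1) y^k.
For c = 5, r = 5, k = 3:
5^3 * C(7, 4) = 125 * 35 = 4375.

4375


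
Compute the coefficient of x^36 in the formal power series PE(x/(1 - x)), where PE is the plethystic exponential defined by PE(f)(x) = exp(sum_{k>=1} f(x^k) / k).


For f(x) = x/(1 - x) we have
sum_{k>=1} f(x^k) / k = sum_{k>=1} (1/k) * x^k / (1 - x^k) = sum_{k, m >= 1} x^(k m) / k,
which after exponentiating simplifies to
PE(x/(1 - x)) = prod_{k>=1} 1 / (1 - x^k).
This is the generating function for the partition function p(n), so the coefficient of x^36 is p(36).
Computing p(36) by dynamic programming over parts 1, 2, ..., 36: p(36) = 17977.

17977


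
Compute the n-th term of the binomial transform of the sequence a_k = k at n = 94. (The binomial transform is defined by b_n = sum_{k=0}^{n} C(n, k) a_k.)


With a_k = k, b_n = sum_{k=0}^{n} C(n, k) k. Using k * C(n, k) = n * C(n-1, k-1) gives b_n = n * sum_{k>=1} C(n-1, k-1) = n * 2^(n-1).
For n = 94: 94 * 2^93 = 94 * 9903520314283042199192993792 = 930930909542605966724141416448.

930930909542605966724141416448


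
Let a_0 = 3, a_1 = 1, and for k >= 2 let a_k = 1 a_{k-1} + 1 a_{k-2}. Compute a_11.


Iterating the recurrence forward:
a_0 = 3
a_1 = 1
a_2 = 1*1 + 1*3 = 4
a_3 = 1*4 + 1*1 = 5
a_4 = 1*5 + 1*4 = 9
a_5 = 1*9 + 1*5 = 14
a_6 = 1*14 + 1*9 = 23
a_7 = 1*23 + 1*14 = 37
a_8 = 1*37 + 1*23 = 60
a_9 = 1*60 + 1*37 = 97
a_10 = 1*97 + 1*60 = 157
a_11 = 1*157 + 1*97 = 254
So a_11 = 254.

254


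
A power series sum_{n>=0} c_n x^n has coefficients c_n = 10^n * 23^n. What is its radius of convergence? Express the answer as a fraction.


By the root test (Cauchy-Hadamard), the radius is R = 1 / limsup_n |c_n|^(1/n).
Here |c_n|^(1/n) = (10^n * 23^n)^(1/n) = 10 * 23 = 230 for all n.
So R = 1/230 = 1/230.

1/230


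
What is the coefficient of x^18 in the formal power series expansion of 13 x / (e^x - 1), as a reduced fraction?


The exponential generating function for Bernoulli numbers is
x / (e^x - 1) = sum_{k>=0} B_k x^k / k!.
So the coefficient of x^18 in 13 x / (e^x - 1) is 13 B_18 / 18!.
Computing: B_18 = 43867/798, 18! = 6402373705728000, giving
13 * 43867/798 / 6402373705728000 = 43867/393007247474688000.

43867/393007247474688000


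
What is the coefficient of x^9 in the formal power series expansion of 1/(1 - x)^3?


The negative binomial / multiset identity is
1/(1 - x)^r = sum_{k>=0} C(k + r - 1, r - 1) x^k.
Here r = 3 and k = 9, so the coefficient is
C(9 + 2, 2) = C(11, 2)
= 55

55


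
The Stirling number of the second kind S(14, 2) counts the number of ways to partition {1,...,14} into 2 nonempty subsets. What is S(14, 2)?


Using the explicit formula S(n,k) = (1/k!) sum_{j=0}^{k} (-1)^(k-j) C(k,j) j^n:
S(14, 2) = 8191
Equivalently, S(n,k) is n! times the coefficient of x^n in the EGF (e^x - 1)^k / k!.

8191


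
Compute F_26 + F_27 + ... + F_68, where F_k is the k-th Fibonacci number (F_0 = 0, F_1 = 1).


Use the identity sum_{k=0}^{N} F_k = F_{N+2} - 1 (which follows from F_{k+2} - F_{k+1} = F_k). Then
sum_{k=26}^{68} F_k = (F_{70} - 1) - (F_{27} - 1) = F_{70} - F_{27}.
Computing: F_{70} = 190392490709135, F_{27} = 196418, so
Sum = 190392490709135 - 196418 = 190392490512717.

190392490512717


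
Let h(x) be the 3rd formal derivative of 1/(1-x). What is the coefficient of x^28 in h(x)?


Differentiating 3 times: d^3/dx^3 [1/(1-x)] = 3!/(1-x)^4.
The expansion 1/(1-x)^4 = sum_{k>=0} C(k+3, 3) x^k, so the coefficient of x^n in 3!/(1-x)^4 is 3! * C(n+3, 3).
For n = 28: 6 * C(31, 3) = 6 * 4495 = 26970

26970


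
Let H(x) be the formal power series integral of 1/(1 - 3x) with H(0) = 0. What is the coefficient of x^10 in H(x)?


1/(1 - 3x) = sum_{k>=0} 3^k x^k. Integrating termwise with H(0) = 0:
H(x) = sum_{k>=0} 3^k x^(k+1) / (k+1) = sum_{m>=1} 3^(m-1) x^m / m.
For m = 10: 3^9/10 = 19683/10 = 19683/10.

19683/10


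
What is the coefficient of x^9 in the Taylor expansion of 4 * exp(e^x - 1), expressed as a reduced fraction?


exp(e^x - 1) = sum_{k>=0} Bell_k x^k / k!, where Bell_k is the k-th Bell number.
So the coefficient of x^9 is 4 * Bell_9 / 9!.
Computing: Bell_9 = 21147 and 9! = 362880, giving
4 * 21147/362880 = 1007/4320.

1007/4320


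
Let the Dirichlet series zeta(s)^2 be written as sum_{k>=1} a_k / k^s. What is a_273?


The Dirichlet convolution of the constant function 1 with itself gives (1 * 1)(k) = sum_{d | k} 1 = d(k), the number of positive divisors of k.
Since zeta(s) = sum_{k>=1} 1/k^s, we have zeta(s)^2 = sum_{k>=1} d(k)/k^s, so a_k = d(k).
For k = 273: the divisors are 1, 3, 7, 13, 21, 39, 91, 273.
Count = 8.

8
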